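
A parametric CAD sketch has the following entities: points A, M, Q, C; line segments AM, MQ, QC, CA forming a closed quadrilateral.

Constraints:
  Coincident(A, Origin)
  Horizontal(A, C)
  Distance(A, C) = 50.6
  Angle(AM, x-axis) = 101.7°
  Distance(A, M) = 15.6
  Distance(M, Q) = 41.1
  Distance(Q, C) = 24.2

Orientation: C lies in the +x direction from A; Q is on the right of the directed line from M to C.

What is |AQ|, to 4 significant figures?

30.68

A is at the origin; AC is horizontal with |AC| = 50.6 and C in +x, so C = (50.6, 0). AM runs at 101.7° with |AM| = 15.6, so M = (-3.163, 15.28). Q is determined by |MQ| = 41.1 and |QC| = 24.2 together: it lies at the intersection of circle(M, 41.1) and circle(C, 24.2). With |MC| = 55.89, the foot of the radical line on MC is 37.82 from M and the perpendicular offset is √(41.1² − 37.82²) = 16.09. Taking the right-of-MC solution: Q = (28.82, -10.54).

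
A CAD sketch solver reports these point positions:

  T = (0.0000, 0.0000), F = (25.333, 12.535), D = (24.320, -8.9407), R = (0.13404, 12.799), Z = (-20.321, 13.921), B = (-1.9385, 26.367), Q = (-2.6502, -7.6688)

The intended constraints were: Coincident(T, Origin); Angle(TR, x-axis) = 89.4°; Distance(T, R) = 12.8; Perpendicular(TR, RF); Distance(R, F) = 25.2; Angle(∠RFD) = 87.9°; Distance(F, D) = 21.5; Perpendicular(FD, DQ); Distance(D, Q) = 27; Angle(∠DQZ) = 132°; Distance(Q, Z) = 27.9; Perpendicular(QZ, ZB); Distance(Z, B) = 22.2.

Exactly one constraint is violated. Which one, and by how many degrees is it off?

Perpendicular(QZ, ZB) — off by 5.20°.

T = (0.00, 0.00) ✓; TR at 89.40° ✓; |TR| = 12.80 ✓; ∠(TR, RF) = 90.00° ✓; |RF| = 25.20 ✓; ∠RFD = 87.90° ✓; |FD| = 21.50 ✓; ∠(FD, DQ) = 90.00° ✓; |DQ| = 27.00 ✓; ∠DQZ = 132.0° ✓; |QZ| = 27.90 ✓; ∠(QZ, ZB) = 95.20° ✗; |ZB| = 22.20 ✓.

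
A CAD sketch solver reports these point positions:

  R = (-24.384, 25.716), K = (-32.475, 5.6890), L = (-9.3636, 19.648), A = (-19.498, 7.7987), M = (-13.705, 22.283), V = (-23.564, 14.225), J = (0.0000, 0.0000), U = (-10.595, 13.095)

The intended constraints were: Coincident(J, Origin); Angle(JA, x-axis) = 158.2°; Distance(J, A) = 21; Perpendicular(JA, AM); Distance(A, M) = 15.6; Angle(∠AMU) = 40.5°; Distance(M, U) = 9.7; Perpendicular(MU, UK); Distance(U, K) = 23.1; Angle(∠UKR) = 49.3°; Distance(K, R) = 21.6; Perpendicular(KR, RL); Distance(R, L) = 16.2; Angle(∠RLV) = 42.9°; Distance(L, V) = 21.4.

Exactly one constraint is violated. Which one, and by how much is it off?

Distance(L, V) = 21.4 — off by 6.20.

J = (0.00, 0.00) ✓; JA at 158.2° ✓; |JA| = 21.00 ✓; ∠(JA, AM) = 90.00° ✓; |AM| = 15.60 ✓; ∠AMU = 40.50° ✓; |MU| = 9.700 ✓; ∠(MU, UK) = 90.00° ✓; |UK| = 23.10 ✓; ∠UKR = 49.30° ✓; |KR| = 21.60 ✓; ∠(KR, RL) = 90.00° ✓; |RL| = 16.20 ✓; ∠RLV = 42.90° ✓; |LV| = 15.20 ✗.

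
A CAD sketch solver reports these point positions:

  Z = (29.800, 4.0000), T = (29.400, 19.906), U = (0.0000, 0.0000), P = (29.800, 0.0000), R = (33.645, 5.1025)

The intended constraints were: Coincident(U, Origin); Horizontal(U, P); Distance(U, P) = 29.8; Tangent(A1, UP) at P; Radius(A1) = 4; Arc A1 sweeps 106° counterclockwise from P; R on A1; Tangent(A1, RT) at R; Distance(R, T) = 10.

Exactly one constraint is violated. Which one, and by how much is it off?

Distance(R, T) = 10 — off by 5.40.

U = (0.00, 0.00) ✓; U.y = 0.00, P.y = 0.00 ✓; |UP| = 29.80 ✓; ∠(ZP, PU) = 90.00° ✓; |ZP| = 4.000 ✓; bearing(Z→R) − bearing(Z→P) = 106.0° ✓; |ZR| = 4.000 ✓; ∠(ZR, RT) = 90.00° ✓; |RT| = 15.40 ✗.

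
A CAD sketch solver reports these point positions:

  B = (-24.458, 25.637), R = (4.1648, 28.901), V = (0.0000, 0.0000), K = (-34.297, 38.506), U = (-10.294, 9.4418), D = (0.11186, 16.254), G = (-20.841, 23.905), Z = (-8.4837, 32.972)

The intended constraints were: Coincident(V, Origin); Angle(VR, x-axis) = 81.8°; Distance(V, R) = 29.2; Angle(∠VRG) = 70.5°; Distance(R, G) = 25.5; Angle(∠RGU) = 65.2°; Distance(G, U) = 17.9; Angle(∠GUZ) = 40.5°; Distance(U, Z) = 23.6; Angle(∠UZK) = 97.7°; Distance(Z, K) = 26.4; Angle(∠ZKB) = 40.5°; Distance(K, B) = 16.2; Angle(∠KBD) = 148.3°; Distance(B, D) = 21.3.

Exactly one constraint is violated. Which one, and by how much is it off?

Distance(B, D) = 21.3 — off by 5.00.

V = (0.00, 0.00) ✓; VR at 81.80° ✓; |VR| = 29.20 ✓; ∠VRG = 70.50° ✓; |RG| = 25.50 ✓; ∠RGU = 65.20° ✓; |GU| = 17.90 ✓; ∠GUZ = 40.50° ✓; |UZ| = 23.60 ✓; ∠UZK = 97.70° ✓; |ZK| = 26.40 ✓; ∠ZKB = 40.50° ✓; |KB| = 16.20 ✓; ∠KBD = 148.3° ✓; |BD| = 26.30 ✗.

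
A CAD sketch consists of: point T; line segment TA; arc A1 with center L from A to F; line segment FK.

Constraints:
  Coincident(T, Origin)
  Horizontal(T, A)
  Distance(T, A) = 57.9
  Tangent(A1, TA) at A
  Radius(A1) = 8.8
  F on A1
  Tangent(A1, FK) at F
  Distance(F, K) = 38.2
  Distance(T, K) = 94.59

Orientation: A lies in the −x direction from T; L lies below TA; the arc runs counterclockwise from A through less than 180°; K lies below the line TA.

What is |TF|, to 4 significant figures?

64.87

Checks: |LF| = 8.800 ✓; ∠(LF, FK) = 90.00° ✓; |FK| = 38.20 ✓; |TK| = 94.59 ✓.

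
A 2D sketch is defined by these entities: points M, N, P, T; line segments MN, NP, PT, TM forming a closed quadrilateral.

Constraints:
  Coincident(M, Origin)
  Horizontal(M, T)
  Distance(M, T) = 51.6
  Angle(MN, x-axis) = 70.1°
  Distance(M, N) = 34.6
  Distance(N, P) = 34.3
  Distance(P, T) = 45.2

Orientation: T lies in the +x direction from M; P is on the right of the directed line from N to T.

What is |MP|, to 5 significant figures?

6.5594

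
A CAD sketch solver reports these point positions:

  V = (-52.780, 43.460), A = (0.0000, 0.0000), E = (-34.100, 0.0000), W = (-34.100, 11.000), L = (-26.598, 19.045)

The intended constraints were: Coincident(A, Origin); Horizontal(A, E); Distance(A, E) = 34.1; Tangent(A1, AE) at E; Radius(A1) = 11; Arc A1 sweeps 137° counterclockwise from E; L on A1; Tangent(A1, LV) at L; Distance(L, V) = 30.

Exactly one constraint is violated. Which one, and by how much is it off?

Distance(L, V) = 30 — off by 5.80.

A = (0.00, 0.00) ✓; A.y = 0.00, E.y = 0.00 ✓; |AE| = 34.10 ✓; ∠(WE, EA) = 90.00° ✓; |WE| = 11.00 ✓; bearing(W→L) − bearing(W→E) = 137.0° ✓; |WL| = 11.00 ✓; ∠(WL, LV) = 90.00° ✓; |LV| = 35.80 ✗.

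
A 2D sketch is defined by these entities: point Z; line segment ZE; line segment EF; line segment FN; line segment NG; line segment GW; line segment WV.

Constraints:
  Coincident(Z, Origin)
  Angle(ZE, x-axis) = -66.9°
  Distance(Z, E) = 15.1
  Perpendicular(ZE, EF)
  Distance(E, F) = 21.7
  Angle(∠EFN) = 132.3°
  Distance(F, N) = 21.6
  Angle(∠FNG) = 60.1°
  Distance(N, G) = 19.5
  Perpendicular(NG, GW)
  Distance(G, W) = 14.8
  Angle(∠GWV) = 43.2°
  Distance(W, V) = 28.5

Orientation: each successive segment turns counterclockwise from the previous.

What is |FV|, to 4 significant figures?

26.95

NG is perpendicular to GW, so GW runs at -79.30°; with |GW| = 14.8, W = (16.57, -3.140). ∠GWV = 43.2° gives WV at 57.50° from the x-axis; with |WV| = 28.5, V = (31.89, 20.90). Then |FV| = |V − F| = 26.95.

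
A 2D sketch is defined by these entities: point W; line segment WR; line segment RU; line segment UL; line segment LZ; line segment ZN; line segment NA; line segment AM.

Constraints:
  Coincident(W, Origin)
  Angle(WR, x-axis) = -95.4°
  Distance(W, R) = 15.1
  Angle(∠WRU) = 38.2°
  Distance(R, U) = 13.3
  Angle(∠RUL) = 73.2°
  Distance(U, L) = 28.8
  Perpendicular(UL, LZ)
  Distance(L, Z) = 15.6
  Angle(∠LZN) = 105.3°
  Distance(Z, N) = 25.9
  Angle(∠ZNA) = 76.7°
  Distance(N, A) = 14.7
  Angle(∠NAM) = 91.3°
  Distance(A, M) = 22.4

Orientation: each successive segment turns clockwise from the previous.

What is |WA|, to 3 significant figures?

10.9

∠LZN = 105.3° gives ZN at -149° from the x-axis; with |ZN| = 25.9, N = (1.23, -24.4). ∠ZNA = 76.7° gives NA at 108° from the x-axis; with |NA| = 14.7, A = (-3.31, -10.4). Then |WA| = |A − W| = 10.9.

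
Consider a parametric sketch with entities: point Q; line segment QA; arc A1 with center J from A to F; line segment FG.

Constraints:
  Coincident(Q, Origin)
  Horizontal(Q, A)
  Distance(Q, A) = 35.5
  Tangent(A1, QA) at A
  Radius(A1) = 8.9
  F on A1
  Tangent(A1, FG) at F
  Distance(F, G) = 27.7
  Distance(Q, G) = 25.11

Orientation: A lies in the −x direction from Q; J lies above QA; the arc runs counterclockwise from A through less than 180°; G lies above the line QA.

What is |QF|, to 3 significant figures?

29.1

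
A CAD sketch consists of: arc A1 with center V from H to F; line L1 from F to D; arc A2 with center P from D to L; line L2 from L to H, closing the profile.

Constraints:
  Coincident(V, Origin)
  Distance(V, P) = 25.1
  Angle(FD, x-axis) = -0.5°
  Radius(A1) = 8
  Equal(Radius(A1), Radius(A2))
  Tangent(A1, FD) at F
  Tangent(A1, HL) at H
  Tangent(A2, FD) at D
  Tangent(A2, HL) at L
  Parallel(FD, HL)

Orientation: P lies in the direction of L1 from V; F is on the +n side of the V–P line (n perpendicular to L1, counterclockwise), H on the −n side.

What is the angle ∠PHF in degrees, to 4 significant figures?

72.32°

The slot axis is L1's direction at -0.5°, so u = (cos -0.5°, sin -0.5°) = (1.000, -0.008727) and n = (−sin -0.5°, cos -0.5°) = (0.008727, 1.000). V is at the origin and P lies 25.1 along u from V, so P = 25.1·u = (25.10, -0.2190). Tangency of A1 to both parallel lines with radius 8.0 puts F and H at V ± 8.0·n: F = (0.06981, 8.000), H = (-0.06981, -8.000). Then cos ∠PHF = HP·HF / (|HP||HF|), giving 72.32°.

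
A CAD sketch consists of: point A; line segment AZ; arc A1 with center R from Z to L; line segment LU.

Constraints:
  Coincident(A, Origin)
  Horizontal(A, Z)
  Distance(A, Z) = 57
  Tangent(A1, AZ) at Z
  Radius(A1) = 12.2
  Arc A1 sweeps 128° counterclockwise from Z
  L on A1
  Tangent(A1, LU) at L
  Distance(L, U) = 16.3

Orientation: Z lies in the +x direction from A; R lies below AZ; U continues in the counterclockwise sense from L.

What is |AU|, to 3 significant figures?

66.0

A is at the origin; AZ is horizontal with |AZ| = 57.0 and Z on the +x side, so Z = (57.0, 0.00). Tangency of A1 to AZ means the radius RZ is perpendicular to AZ, so R = Z + (0, -12.2) = (57.0, -12.2). On A1, Z sits at bearing 90° from R; a 128° counterclockwise sweep puts L at bearing 218°, so L = R + 12.2·(cos 218°, sin 218°) = (47.4, -19.7). Since A1 is tangent to LU there, RL ⟂ LU, so LU runs along (−sin 218°, cos 218°); with |LU| = 16.3, U = (57.4, -32.6). Then |AU| = |U − A| = 66.0.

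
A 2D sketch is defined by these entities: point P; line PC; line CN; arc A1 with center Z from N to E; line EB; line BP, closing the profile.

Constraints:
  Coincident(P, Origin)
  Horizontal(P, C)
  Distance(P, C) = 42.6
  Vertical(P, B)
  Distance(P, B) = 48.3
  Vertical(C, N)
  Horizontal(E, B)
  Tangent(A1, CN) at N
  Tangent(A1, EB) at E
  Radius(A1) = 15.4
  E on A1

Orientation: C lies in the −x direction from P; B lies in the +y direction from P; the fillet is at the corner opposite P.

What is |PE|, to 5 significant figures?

55.432

P is at the origin; PC is horizontal with |PC| = 42.6 and C on the −x side, so C = (-42.600, 0.0000). P and B share the same x with |PB| = 48.3 and B on the +y side, so B = (0.0000, 48.300). The virtual corner opposite P is at (-42.600, 48.300). Tangency of A1 to CN means the radius ZN is perpendicular to CN and since A1 is tangent to EB there, ZE ⟂ EB, with radius 15.4, so the center Z sits 15.4 in from both sides at Z = (-27.200, 32.900). That places the tangent points at N = (-42.600, 32.900) on CN and E = (-27.200, 48.300) on EB. Then |PE| = |E − P| = 55.432.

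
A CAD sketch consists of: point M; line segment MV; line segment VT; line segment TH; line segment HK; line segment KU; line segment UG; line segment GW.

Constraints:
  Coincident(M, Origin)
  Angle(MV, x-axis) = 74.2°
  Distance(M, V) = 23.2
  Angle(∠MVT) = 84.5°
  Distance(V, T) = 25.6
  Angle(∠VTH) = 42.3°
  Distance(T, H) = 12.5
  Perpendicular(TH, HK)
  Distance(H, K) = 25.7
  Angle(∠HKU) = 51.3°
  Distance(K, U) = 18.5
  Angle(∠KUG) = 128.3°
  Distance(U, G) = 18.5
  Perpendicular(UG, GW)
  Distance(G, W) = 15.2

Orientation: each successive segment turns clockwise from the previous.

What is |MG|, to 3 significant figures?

34.8

∠HKU = 51.3° gives KU at -17.7° from the x-axis; with |KU| = 18.5, U = (26.9, 26.9). ∠KUG = 128.3° gives UG at -69.4° from the x-axis; with |UG| = 18.5, G = (33.4, 9.60). Then |MG| = |G − M| = 34.8.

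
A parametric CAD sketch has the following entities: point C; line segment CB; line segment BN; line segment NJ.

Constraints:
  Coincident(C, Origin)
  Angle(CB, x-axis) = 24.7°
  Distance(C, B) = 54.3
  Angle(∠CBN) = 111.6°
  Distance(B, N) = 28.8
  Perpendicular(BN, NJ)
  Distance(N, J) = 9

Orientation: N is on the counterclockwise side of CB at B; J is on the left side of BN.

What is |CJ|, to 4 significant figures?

64.04

C is at the origin; CB runs at 24.7° with length 54.3, so B = 54.3·(cos 24.7°, sin 24.7°) = (49.33, 22.69). ∠CBN = 111.6°, so BN runs at 24.7° + (180° − 111.6°) = 93.10° from the x-axis; with |BN| = 28.8, N = B + 28.8·(cos 93.10°, sin 93.10°) = (47.77, 51.45). BN is perpendicular to NJ; with |NJ| = 9.0 on the left of BN, J = N + 9.0·(-0.9985, -0.05408) = (38.79, 50.96). Then |CJ| = |J − C| = 64.04.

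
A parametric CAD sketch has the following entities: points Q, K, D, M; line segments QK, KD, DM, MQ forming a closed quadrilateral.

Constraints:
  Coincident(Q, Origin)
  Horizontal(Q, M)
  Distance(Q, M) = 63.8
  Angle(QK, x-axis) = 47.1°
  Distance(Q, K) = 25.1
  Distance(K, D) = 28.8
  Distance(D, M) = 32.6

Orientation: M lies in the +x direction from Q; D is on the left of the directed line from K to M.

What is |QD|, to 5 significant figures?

51.967

Q is at the origin; Q and M share the same y with |QM| = 63.8 and M in +x, so M = (63.8, 0). QK runs at 47.1° with |QK| = 25.1, so K = (17.086, 18.387). D is determined by |KD| = 28.8 and |DM| = 32.6 together: it lies at the intersection of circle(K, 28.8) and circle(M, 32.6). With |KM| = 50.202, the foot of the radical line on KM is 22.777 from K and the perpendicular offset is √(28.8² − 22.777²) = 17.625. Taking the left-of-KM solution: D = (44.736, 26.445).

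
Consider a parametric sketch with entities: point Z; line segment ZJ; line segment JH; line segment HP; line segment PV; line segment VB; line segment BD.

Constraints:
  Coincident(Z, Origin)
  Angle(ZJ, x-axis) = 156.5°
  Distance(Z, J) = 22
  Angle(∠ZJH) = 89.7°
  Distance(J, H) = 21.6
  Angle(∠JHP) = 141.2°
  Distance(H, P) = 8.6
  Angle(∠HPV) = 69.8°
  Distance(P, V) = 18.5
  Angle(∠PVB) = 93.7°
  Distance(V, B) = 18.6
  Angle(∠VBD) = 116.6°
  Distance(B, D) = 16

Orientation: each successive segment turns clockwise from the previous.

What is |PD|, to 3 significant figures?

27.3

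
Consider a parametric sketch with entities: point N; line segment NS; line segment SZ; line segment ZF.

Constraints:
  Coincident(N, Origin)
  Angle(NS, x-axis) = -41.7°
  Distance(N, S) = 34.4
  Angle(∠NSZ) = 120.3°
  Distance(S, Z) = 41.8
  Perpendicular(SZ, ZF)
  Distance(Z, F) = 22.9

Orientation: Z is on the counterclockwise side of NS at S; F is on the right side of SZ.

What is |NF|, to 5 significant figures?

79.160

∠NSZ = 120.3°, so SZ runs at -41.7° + (180° − 120.3°) = 18.000° from the x-axis; with |SZ| = 41.8, Z = S + 41.8·(cos 18.000°, sin 18.000°) = (65.439, -9.9670). SZ ⟂ ZF; with |ZF| = 22.9 on the right of SZ, F = Z + 22.9·(0.30902, -0.95106) = (72.515, -31.746). Then |NF| = |F − N| = 79.160.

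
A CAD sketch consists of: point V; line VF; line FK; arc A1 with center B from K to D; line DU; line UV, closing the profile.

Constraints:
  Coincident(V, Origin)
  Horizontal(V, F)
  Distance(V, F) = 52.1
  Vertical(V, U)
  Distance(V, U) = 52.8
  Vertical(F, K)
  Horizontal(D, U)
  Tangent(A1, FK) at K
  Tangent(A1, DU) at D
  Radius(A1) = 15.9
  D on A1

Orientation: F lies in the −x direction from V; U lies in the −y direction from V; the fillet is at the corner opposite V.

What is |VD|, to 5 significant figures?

64.018

V is at the origin; VF is horizontal with |VF| = 52.1 and F on the −x side, so F = (-52.100, 0.0000). VU is vertical with |VU| = 52.8 and U on the −y side, so U = (0.0000, -52.800). The virtual corner opposite V is at (-52.100, -52.800). The tangent condition forces BK to be normal to FK and since A1 is tangent to DU there, BD ⟂ DU, with radius 15.9, so the center B sits 15.9 in from both sides at B = (-36.200, -36.900). That places the tangent points at K = (-52.100, -36.900) on FK and D = (-36.200, -52.800) on DU. Then |VD| = |D − V| = 64.018.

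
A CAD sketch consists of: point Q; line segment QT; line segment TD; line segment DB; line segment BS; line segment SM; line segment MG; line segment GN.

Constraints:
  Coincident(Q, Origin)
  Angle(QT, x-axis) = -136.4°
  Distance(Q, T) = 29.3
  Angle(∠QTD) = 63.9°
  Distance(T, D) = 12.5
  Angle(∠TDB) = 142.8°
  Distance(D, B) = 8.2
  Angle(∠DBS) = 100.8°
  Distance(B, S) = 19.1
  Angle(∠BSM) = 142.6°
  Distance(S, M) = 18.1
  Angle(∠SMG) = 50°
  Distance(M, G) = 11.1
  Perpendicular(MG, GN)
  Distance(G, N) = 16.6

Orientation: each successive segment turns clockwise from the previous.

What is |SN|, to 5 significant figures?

2.7863

Q is at the origin; QT runs at -136.4° with length 29.3, so T = (-21.218, -20.206). ∠QTD = 63.9° gives TD at 107.50° from the x-axis; with |TD| = 12.5, D = (-24.977, -8.2844). ∠TDB = 142.8° gives DB at 70.300° from the x-axis; with |DB| = 8.2, B = (-22.213, -0.56433). ∠DBS = 100.8° gives BS at -8.9000° from the x-axis; with |BS| = 19.1, S = (-3.3428, -3.5193). ∠BSM = 142.6° gives SM at -46.300° from the x-axis; with |SM| = 18.1, M = (9.1621, -16.605). ∠SMG = 50.0° gives MG at -176.30° from the x-axis; with |MG| = 11.1, G = (-1.9147, -17.321). MG ⟂ GN, so GN runs at 93.700°; with |GN| = 16.6, N = (-2.9860, -0.75592). Then |SN| = |N − S| = 2.7863.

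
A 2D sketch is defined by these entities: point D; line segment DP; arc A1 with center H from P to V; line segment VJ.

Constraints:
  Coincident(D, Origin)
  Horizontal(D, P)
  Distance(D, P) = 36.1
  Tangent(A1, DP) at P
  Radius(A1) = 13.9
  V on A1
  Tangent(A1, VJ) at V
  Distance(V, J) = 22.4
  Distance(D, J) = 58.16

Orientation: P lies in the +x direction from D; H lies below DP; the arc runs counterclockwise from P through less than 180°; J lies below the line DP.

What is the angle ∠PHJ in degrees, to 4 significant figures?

165.3°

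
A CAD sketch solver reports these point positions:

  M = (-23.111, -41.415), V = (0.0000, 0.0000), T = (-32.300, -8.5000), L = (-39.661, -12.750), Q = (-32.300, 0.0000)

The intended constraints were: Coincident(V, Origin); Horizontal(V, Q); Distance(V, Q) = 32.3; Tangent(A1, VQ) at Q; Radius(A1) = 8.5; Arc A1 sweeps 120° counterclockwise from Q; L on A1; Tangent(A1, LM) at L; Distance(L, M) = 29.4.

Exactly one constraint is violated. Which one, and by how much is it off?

Distance(L, M) = 29.4 — off by 3.70.

V = (0.00, 0.00) ✓; V.y = 0.00, Q.y = 0.00 ✓; |VQ| = 32.30 ✓; ∠(TQ, QV) = 90.00° ✓; |TQ| = 8.500 ✓; bearing(T→L) − bearing(T→Q) = 120.0° ✓; |TL| = 8.500 ✓; ∠(TL, LM) = 90.00° ✓; |LM| = 33.10 ✗.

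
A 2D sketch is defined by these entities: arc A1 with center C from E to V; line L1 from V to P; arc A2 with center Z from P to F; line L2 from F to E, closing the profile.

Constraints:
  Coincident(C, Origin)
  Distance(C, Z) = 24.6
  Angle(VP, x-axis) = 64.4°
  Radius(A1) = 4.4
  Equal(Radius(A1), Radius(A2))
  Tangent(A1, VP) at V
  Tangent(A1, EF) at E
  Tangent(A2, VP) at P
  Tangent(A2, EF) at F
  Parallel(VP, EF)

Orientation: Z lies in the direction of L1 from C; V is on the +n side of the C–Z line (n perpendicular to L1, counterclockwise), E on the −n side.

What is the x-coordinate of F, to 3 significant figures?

14.6

The slot axis is L1's direction at 64.4°, so u = (cos 64.4°, sin 64.4°) = (0.432, 0.902) and n = (−sin 64.4°, cos 64.4°) = (-0.902, 0.432). C is at the origin and Z lies 24.6 along u from C, so Z = 24.6·u = (10.6, 22.2). Tangency of A1 to both parallel lines with radius 4.4 puts V and E at C ± 4.4·n: V = (-3.97, 1.90), E = (3.97, -1.90). Equal radii place P and F the same way about Z: P = Z + 4.4·n = (6.66, 24.1), F = Z − 4.4·n = (14.6, 20.3). So F.x = 14.6.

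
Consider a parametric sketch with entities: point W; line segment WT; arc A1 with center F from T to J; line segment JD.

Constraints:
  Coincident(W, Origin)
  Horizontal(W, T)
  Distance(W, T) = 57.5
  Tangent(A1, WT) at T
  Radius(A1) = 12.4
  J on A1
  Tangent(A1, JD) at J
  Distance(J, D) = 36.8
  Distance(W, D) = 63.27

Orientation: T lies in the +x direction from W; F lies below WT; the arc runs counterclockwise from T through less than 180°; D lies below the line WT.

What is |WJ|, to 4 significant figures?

46.52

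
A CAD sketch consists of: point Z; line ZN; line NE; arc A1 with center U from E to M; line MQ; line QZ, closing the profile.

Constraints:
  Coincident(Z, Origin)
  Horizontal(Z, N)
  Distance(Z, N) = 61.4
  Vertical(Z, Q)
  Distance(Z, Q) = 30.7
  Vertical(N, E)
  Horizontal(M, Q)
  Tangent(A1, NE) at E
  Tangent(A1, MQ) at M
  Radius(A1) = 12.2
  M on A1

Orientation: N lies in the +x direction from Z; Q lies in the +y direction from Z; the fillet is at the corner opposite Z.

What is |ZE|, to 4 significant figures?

64.13

Z is at the origin; Z and N share the same y with |ZN| = 61.4 and N on the +x side, so N = (61.40, 0.000). ZQ is vertical with |ZQ| = 30.7 and Q on the +y side, so Q = (0.000, 30.70). The virtual corner opposite Z is at (61.40, 30.70). Tangency of A1 to NE means the radius UE is perpendicular to NE and tangency of A1 to MQ means the radius UM is perpendicular to MQ, with radius 12.2, so the center U sits 12.2 in from both sides at U = (49.20, 18.50). That places the tangent points at E = (61.40, 18.50) on NE and M = (49.20, 30.70) on MQ. Then |ZE| = |E − Z| = 64.13.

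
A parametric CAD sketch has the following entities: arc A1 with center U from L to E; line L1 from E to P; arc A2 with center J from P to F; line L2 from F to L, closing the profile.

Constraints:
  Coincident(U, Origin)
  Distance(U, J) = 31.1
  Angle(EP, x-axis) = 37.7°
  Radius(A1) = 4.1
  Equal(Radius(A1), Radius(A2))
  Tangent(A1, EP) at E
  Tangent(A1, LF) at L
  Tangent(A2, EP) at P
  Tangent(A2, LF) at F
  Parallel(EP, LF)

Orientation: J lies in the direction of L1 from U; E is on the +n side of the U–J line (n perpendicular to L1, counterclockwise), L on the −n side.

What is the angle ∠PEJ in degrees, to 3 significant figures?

7.51°

The slot axis is L1's direction at 37.7°, so u = (cos 37.7°, sin 37.7°) = (0.791, 0.612) and n = (−sin 37.7°, cos 37.7°) = (-0.612, 0.791). U is at the origin and J lies 31.1 along u from U, so J = 31.1·u = (24.6, 19.0). Tangency of A1 to both parallel lines with radius 4.1 puts E and L at U ± 4.1·n: E = (-2.51, 3.24), L = (2.51, -3.24). Equal radii place P and F the same way about J: P = J + 4.1·n = (22.1, 22.3), F = J − 4.1·n = (27.1, 15.8). Then cos ∠PEJ = EP·EJ / (|EP||EJ|), giving 7.51°.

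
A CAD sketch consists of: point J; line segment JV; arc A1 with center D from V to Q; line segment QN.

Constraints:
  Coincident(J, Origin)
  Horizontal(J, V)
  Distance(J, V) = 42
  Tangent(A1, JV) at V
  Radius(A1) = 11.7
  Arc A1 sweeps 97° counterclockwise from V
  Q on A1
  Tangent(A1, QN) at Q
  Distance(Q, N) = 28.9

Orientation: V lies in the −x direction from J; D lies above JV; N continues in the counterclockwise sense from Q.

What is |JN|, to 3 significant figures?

53.8

J is at the origin; JV is horizontal with |JV| = 42.0 and V on the −x side, so V = (-42.0, 0.00). A1 meets JV tangentially, so DV is at right angles to JV, so D = V + (0, 11.7) = (-42.0, 11.7). On A1, V sits at bearing -90° from D; a 97° counterclockwise sweep puts Q at bearing 7°, so Q = D + 11.7·(cos 7°, sin 7°) = (-30.4, 13.1). Since A1 is tangent to QN there, DQ ⟂ QN, so QN runs along (−sin 7°, cos 7°); with |QN| = 28.9, N = (-33.9, 41.8). Then |JN| = |N − J| = 53.8.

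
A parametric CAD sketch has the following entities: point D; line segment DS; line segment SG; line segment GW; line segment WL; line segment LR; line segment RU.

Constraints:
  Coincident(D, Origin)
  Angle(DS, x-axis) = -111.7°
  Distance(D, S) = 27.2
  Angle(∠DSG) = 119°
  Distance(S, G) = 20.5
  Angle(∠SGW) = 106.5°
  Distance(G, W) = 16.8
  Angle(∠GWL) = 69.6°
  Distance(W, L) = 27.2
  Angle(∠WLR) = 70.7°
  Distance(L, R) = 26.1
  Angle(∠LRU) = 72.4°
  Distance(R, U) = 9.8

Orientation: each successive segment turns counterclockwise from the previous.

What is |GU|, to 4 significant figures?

5.730

D is at the origin; DS runs at -111.7° with length 27.2, so S = (-10.06, -25.27). ∠DSG = 119.0° gives SG at -50.70° from the x-axis; with |SG| = 20.5, G = (2.927, -41.14). ∠SGW = 106.5° gives GW at 22.80° from the x-axis; with |GW| = 16.8, W = (18.41, -34.63). ∠GWL = 69.6° gives WL at 133.2° from the x-axis; with |WL| = 27.2, L = (-0.2052, -14.80). ∠WLR = 70.7° gives LR at -117.5° from the x-axis; with |LR| = 26.1, R = (-12.26, -37.95). ∠LRU = 72.4° gives RU at -9.900° from the x-axis; with |RU| = 9.8, U = (-2.603, -39.63). Then |GU| = |U − G| = 5.730.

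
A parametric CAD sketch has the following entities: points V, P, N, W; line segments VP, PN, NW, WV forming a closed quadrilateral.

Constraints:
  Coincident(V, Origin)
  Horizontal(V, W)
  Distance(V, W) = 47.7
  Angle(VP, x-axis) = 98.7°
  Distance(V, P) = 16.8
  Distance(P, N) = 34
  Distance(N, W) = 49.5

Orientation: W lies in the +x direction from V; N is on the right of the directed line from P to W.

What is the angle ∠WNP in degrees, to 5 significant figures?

76.141°

V is at the origin; VW is horizontal with |VW| = 47.7 and W in +x, so W = (47.7, 0). VP runs at 98.7° with |VP| = 16.8, so P = (-2.5412, 16.607). N is determined by |PN| = 34.0 and |NW| = 49.5 together: it lies at the intersection of circle(P, 34.0) and circle(W, 49.5). With |PW| = 52.915, the foot of the radical line on PW is 14.228 from P and the perpendicular offset is √(34.0² − 14.228²) = 30.880. Taking the right-of-PW solution: N = (1.2763, -17.178).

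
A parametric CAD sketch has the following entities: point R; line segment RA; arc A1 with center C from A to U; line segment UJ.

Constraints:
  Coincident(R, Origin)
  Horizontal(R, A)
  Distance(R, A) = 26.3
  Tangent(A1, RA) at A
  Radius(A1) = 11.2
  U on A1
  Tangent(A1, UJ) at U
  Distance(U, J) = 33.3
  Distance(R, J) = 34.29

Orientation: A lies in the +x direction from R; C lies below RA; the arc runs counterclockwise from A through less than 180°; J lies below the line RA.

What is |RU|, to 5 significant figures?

17.532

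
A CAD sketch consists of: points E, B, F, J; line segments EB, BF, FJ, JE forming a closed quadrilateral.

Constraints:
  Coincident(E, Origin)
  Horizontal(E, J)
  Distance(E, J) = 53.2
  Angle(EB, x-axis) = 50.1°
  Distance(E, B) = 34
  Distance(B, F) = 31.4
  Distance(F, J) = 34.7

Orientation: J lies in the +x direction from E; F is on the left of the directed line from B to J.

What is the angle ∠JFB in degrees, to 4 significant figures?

76.08°

Checks: |BF| = 31.40 ✓; |FJ| = 34.70 ✓.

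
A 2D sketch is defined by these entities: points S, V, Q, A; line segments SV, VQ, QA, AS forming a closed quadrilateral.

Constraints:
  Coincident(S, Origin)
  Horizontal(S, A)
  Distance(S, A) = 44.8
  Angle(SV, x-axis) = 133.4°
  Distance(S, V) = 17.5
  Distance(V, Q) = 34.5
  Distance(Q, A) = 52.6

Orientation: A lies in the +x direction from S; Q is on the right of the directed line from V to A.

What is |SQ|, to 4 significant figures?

21.03

Checks: |VQ| = 34.50 ✓; |QA| = 52.60 ✓.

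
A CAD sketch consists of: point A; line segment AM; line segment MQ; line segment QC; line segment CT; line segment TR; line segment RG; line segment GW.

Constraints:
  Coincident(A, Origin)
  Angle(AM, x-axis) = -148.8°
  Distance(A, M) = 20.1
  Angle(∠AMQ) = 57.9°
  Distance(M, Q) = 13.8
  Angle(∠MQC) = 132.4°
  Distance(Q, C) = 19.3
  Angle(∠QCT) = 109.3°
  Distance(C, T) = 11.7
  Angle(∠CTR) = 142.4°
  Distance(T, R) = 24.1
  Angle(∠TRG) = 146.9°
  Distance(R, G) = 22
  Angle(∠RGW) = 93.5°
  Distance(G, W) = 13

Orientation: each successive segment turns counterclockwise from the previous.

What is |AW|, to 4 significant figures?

31.91

∠TRG = 146.9° gives RG at 162.3° from the x-axis; with |RG| = 22.0, G = (-23.35, 27.33). ∠RGW = 93.5° gives GW at -111.2° from the x-axis; with |GW| = 13.0, W = (-28.05, 15.21). Then |AW| = |W − A| = 31.91.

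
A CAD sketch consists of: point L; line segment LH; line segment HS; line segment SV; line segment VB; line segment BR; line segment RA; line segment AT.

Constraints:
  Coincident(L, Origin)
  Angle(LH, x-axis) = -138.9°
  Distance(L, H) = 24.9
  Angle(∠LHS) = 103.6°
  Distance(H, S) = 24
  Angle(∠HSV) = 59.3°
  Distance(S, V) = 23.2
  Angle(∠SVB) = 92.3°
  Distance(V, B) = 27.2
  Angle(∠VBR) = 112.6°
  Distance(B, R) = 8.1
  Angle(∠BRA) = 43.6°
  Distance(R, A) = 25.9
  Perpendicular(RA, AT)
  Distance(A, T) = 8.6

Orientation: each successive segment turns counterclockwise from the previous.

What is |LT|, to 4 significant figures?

4.011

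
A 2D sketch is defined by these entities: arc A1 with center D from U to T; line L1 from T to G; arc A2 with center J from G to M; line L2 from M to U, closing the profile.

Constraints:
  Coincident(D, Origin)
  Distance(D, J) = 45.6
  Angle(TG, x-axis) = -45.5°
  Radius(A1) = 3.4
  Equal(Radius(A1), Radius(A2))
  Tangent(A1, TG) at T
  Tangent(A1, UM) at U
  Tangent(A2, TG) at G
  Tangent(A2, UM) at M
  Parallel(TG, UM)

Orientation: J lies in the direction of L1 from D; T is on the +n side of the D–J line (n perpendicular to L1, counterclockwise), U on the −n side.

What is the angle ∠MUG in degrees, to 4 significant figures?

8.482°

The slot axis is L1's direction at -45.5°, so u = (cos -45.5°, sin -45.5°) = (0.7009, -0.7133) and n = (−sin -45.5°, cos -45.5°) = (0.7133, 0.7009). D is at the origin and J lies 45.6 along u from D, so J = 45.6·u = (31.96, -32.52). Tangency of A1 to both parallel lines with radius 3.4 puts T and U at D ± 3.4·n: T = (2.425, 2.383), U = (-2.425, -2.383). Equal radii place G and M the same way about J: G = J + 3.4·n = (34.39, -30.14), M = J − 3.4·n = (29.54, -34.91). Then cos ∠MUG = UM·UG / (|UM||UG|), giving 8.482°.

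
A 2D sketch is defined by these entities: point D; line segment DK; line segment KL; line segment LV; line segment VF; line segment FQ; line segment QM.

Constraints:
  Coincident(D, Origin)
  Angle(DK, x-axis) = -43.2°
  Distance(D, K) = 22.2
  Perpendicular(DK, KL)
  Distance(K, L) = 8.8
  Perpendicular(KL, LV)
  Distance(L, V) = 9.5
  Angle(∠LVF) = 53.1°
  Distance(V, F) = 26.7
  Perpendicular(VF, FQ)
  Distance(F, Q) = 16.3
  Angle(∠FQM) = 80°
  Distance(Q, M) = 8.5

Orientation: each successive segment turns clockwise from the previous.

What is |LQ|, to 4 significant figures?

22.73

∠LVF = 53.1° gives VF at 9.900° from the x-axis; with |VF| = 26.7, F = (29.54, -10.52). VF ⟂ FQ, so FQ runs at -80.10°; with |FQ| = 16.3, Q = (32.34, -26.58). Then |LQ| = |Q − L| = 22.73.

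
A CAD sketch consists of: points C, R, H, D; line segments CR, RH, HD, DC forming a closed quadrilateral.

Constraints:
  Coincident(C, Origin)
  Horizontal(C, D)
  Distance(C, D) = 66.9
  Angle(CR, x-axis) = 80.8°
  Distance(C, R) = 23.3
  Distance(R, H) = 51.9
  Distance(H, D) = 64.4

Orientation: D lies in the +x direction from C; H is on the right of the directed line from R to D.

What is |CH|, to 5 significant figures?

30.054

Checks: C.y = 0.00, D.y = 0.00 ✓; |RH| = 51.90 ✓; |HD| = 64.40 ✓.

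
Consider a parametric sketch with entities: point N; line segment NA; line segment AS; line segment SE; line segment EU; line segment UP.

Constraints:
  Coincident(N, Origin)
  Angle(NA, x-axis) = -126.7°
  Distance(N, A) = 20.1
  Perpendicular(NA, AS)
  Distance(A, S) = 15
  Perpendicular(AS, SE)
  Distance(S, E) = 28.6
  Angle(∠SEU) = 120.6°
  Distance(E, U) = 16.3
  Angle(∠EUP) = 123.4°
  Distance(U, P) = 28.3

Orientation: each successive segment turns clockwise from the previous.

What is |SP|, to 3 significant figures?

46.4

N is at the origin; NA runs at -126.7° with length 20.1, so A = (-12.0, -16.1). NA is perpendicular to AS, so AS runs at 143°; with |AS| = 15.0, S = (-24.0, -7.15). AS is perpendicular to SE, so SE runs at 53.3°; with |SE| = 28.6, E = (-6.95, 15.8). ∠SEU = 120.6° gives EU at -6.10° from the x-axis; with |EU| = 16.3, U = (9.26, 14.0). ∠EUP = 123.4° gives UP at -62.7° from the x-axis; with |UP| = 28.3, P = (22.2, -11.1). Then |SP| = |P − S| = 46.4.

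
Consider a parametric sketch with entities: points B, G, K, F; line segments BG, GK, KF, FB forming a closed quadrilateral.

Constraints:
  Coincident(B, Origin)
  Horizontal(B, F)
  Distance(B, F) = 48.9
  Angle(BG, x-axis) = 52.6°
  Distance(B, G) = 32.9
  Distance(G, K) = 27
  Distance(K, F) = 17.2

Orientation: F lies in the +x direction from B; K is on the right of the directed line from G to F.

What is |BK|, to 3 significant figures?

31.9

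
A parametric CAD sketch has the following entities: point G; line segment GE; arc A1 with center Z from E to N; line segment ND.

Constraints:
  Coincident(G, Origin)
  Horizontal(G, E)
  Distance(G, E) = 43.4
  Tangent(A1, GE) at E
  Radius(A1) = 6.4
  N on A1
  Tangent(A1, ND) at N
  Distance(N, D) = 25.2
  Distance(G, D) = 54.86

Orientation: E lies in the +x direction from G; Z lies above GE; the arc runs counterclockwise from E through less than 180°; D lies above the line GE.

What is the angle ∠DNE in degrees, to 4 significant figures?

128.8°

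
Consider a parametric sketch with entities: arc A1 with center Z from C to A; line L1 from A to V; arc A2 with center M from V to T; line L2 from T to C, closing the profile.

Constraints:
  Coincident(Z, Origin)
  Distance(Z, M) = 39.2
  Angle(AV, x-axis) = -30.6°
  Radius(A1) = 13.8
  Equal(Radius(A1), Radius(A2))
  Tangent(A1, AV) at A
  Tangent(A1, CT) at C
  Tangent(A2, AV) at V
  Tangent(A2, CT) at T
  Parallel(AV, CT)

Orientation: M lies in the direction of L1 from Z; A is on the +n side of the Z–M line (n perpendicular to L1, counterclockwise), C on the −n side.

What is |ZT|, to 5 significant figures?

41.558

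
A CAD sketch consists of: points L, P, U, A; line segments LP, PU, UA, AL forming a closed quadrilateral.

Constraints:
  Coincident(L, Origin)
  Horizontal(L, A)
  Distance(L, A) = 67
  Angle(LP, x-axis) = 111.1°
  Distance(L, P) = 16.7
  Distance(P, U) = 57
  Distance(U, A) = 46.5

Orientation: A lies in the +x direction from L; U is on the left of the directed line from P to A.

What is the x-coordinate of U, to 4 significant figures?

45.02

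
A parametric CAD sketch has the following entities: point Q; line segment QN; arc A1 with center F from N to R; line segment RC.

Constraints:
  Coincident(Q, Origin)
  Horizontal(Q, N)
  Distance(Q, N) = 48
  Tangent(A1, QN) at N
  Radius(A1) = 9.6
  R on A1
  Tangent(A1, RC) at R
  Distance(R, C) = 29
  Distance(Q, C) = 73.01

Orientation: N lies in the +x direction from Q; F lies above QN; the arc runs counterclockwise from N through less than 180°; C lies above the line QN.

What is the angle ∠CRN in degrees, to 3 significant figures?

141°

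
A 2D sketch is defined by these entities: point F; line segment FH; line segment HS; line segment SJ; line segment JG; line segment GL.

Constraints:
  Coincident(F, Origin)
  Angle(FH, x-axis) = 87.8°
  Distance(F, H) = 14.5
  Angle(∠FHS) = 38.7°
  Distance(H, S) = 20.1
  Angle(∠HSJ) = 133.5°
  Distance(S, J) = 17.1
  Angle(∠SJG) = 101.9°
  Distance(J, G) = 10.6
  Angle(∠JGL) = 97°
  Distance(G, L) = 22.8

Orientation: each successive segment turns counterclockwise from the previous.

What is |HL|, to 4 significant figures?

11.98

F is at the origin; FH runs at 87.8° with length 14.5, so H = (0.5566, 14.49). ∠FHS = 38.7° gives HS at -130.9° from the x-axis; with |HS| = 20.1, S = (-12.60, -0.7033). ∠HSJ = 133.5° gives SJ at -84.40° from the x-axis; with |SJ| = 17.1, J = (-10.93, -17.72). ∠SJG = 101.9° gives JG at -6.300° from the x-axis; with |JG| = 10.6, G = (-0.3990, -18.88). ∠JGL = 97.0° gives GL at 76.70° from the x-axis; with |GL| = 22.8, L = (4.846, 3.304). Then |HL| = |L − H| = 11.98.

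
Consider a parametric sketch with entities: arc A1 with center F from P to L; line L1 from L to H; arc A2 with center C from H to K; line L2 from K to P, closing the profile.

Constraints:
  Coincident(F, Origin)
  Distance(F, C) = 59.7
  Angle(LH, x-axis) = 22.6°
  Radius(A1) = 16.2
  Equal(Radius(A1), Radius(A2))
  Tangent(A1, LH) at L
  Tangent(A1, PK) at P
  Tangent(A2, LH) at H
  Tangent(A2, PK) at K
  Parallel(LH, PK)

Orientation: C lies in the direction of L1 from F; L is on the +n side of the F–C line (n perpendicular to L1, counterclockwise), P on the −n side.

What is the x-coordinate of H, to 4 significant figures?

48.89

The slot axis is L1's direction at 22.6°, so u = (cos 22.6°, sin 22.6°) = (0.9232, 0.3843) and n = (−sin 22.6°, cos 22.6°) = (-0.3843, 0.9232). F is at the origin and C lies 59.7 along u from F, so C = 59.7·u = (55.12, 22.94). Tangency of A1 to both parallel lines with radius 16.2 puts L and P at F ± 16.2·n: L = (-6.226, 14.96), P = (6.226, -14.96). Equal radii place H and K the same way about C: H = C + 16.2·n = (48.89, 37.90), K = C − 16.2·n = (61.34, 7.986). So H.x = 48.89.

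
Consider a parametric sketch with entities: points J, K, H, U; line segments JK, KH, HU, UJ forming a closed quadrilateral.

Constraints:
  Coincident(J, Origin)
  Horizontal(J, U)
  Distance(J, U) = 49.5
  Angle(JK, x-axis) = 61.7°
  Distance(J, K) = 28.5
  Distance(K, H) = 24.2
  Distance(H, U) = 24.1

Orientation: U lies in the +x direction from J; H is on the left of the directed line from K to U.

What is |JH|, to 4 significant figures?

42.73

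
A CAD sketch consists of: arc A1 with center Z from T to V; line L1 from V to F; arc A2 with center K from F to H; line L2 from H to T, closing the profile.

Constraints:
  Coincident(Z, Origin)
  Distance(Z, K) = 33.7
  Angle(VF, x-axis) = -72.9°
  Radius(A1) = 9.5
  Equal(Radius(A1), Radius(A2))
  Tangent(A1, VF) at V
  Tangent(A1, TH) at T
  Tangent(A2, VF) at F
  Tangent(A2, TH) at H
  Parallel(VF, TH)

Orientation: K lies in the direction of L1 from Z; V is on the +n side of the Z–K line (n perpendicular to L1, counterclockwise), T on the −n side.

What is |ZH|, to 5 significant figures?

35.013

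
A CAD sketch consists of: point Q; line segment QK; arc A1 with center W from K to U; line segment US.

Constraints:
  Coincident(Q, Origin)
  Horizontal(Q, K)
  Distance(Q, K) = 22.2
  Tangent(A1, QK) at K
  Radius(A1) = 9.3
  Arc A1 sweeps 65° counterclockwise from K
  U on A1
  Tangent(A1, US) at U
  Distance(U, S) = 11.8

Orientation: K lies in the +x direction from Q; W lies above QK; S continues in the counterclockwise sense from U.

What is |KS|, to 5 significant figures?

20.929

Q is at the origin; QK is horizontal with |QK| = 22.2 and K on the +x side, so K = (22.200, 0.0000). Tangency of A1 to QK means the radius WK is perpendicular to QK, so W = K + (0, 9.3) = (22.200, 9.3000). On A1, K sits at bearing -90° from W; a 65° counterclockwise sweep puts U at bearing -25°, so U = W + 9.3·(cos -25°, sin -25°) = (30.629, 5.3697). Since A1 is tangent to US there, WU ⟂ US, so US runs along (−sin -25°, cos -25°); with |US| = 11.8, S = (35.616, 16.064). Then |KS| = |S − K| = 20.929.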